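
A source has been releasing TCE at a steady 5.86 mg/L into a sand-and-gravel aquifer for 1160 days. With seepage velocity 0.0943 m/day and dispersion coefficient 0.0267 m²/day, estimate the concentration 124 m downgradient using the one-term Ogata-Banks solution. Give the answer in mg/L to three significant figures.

For a continuous step input, C/C₀ ≈ ½·erfc((x−vt)/(2√(Dt))).
vt = 0.0943 × 1160 = 109.388 m and 2√(Dt) = 2√(0.0267 × 1160) = 11.13 m.
Argument (x−vt)/(2√(Dt)) = (124 − 109.388)/11.13 = 1.313; ½·erfc(1.313) = 0.03167.
C = 5.86 × 0.03167 = 0.186 mg/L.

0.186 mg/L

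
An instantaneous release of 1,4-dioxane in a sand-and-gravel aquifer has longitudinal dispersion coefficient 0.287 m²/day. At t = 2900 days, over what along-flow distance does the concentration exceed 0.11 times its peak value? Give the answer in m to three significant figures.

171 m

The plume is Gaussian with σ = √(2Dt) = √(2 × 0.287 × 2900) = 40.80 m.
C/C_peak = exp(−Δx²/(2σ²)) = 0.11 ⇒ Δx = σ·√(−2 ln 0.11) = 40.80 × 2.101 = 85.72 m.
Width = 2Δx = 171 m.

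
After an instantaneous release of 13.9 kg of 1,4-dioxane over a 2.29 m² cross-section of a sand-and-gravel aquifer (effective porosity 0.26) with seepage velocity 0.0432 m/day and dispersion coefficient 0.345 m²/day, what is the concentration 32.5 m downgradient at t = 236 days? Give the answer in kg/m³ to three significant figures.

0.158 kg/m³

For an instantaneous plane source, C(x,t) = M/(n_e·A·√(4πDt)) · exp(−(x−vt)²/(4Dt)), with n_e·A the pore (flow) area.
Plume center vt = 0.0432 × 236 = 10.1952 m, so the well at 32.5 m is 22.3048 m downgradient of the peak.
√(4πDt) = 31.99 m, giving peak height M/(n_e·A·√(4πDt)) = 13.9/(0.26 × 2.29 × 31.99) = 0.7298 kg/m³.
(x−vt)²/(4Dt) = (22.3048)²/(4 × 0.345 × 236) = 1.528; exp(−1.528) = 0.2170.
C = 0.7298 × 0.2170 = 0.158 kg/m³.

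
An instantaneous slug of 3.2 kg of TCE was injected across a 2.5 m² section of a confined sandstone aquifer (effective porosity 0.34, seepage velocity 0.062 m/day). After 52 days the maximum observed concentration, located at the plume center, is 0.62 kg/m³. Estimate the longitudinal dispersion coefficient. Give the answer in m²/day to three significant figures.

At the plume center C_max = M/(n_e·A·√(4πDt)), so D = M²/(4πt·(n_e·A·C_max)²).
n_e·A·C_max = 0.34 × 2.5 × 0.62 = 0.5270 kg/m.
D = 3.2²/(4π × 52 × 0.5270²) = 0.0564 m²/day.

0.0564 m²/day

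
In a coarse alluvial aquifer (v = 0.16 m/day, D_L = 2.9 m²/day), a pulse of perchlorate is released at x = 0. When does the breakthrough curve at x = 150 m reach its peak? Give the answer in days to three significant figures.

831 days

For the 1D instantaneous-source solution, setting ∂C/∂t = 0 at fixed x gives v²t² + 2Dt − x² = 0, so t = (√(D² + v²x²) − D)/v².
√(D² + v²x²) = √(2.9² + 0.16² × 150²) = 24.17; v² = 0.0256.
t = (24.17 − 2.9)/0.0256 = 831 days (vs. the pure-advection estimate x/v = 938 d).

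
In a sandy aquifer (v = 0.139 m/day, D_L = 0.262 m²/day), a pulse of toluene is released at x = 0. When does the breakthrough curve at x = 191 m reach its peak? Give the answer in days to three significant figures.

For the 1D instantaneous-source solution, setting ∂C/∂t = 0 at fixed x gives v²t² + 2Dt − x² = 0, so t = (√(D² + v²x²) − D)/v².
√(D² + v²x²) = √(0.262² + 0.139² × 191²) = 26.55; v² = 0.019321.
t = (26.55 − 0.262)/0.019321 = 1360 days (vs. the pure-advection estimate x/v = 1370 d).

1360 days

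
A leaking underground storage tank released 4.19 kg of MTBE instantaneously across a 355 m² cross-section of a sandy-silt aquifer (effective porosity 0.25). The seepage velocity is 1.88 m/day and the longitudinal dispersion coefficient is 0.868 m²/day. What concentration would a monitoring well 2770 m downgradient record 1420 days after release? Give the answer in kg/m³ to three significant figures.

For an instantaneous plane source, C(x,t) = M/(n_e·A·√(4πDt)) · exp(−(x−vt)²/(4Dt)), with n_e·A the pore (flow) area.
Plume center vt = 1.88 × 1420 = 2669.6 m, so the well at 2770 m is 100.4 m downgradient of the peak.
√(4πDt) = 124.5 m, giving peak height M/(n_e·A·√(4πDt)) = 4.19/(0.25 × 355 × 124.5) = 0.0003792 kg/m³.
(x−vt)²/(4Dt) = (100.4)²/(4 × 0.868 × 1420) = 2.045; exp(−2.045) = 0.1294.
C = 0.0003792 × 0.1294 = 4.91e-05 kg/m³.

4.91e-05 kg/m³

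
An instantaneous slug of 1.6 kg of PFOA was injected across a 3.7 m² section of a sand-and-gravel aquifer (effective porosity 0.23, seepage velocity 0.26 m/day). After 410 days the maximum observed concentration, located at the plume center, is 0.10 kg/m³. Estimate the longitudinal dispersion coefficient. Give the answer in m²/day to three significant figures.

At the plume center C_max = M/(n_e·A·√(4πDt)), so D = M²/(4πt·(n_e·A·C_max)²).
n_e·A·C_max = 0.23 × 3.7 × 0.10 = 0.08510 kg/m.
D = 1.6²/(4π × 410 × 0.08510²) = 0.0686 m²/day.

0.0686 m²/day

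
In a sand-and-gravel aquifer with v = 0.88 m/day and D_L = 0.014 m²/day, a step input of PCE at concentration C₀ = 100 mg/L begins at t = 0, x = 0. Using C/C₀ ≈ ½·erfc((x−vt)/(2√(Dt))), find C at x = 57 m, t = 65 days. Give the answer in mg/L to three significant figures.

55.9 mg/L

For a continuous step input, C/C₀ ≈ ½·erfc((x−vt)/(2√(Dt))).
vt = 0.88 × 65 = 57.2 m and 2√(Dt) = 2√(0.014 × 65) = 1.908 m.
Argument (x−vt)/(2√(Dt)) = (57 − 57.2)/1.908 = -0.1048; ½·erfc(-0.1048) = 0.5589.
C = 100 × 0.5589 = 55.9 mg/L.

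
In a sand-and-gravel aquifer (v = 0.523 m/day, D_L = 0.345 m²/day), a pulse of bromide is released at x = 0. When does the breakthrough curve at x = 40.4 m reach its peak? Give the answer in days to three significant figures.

For the 1D instantaneous-source solution, setting ∂C/∂t = 0 at fixed x gives v²t² + 2Dt − x² = 0, so t = (√(D² + v²x²) − D)/v².
√(D² + v²x²) = √(0.345² + 0.523² × 40.4²) = 21.13; v² = 0.273529.
t = (21.13 − 0.345)/0.273529 = 76.0 days (vs. the pure-advection estimate x/v = 77.2 d).

76.0 days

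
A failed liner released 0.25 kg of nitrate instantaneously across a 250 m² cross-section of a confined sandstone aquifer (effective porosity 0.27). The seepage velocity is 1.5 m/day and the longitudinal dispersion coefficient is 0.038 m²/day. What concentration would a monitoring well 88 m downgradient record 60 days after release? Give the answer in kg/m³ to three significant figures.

0.000446 kg/m³

For an instantaneous plane source, C(x,t) = M/(n_e·A·√(4πDt)) · exp(−(x−vt)²/(4Dt)), with n_e·A the pore (flow) area.
Plume center vt = 1.5 × 60 = 90 m, so the well at 88 m is 2 m upgradient of the peak.
√(4πDt) = 5.353 m, giving peak height M/(n_e·A·√(4πDt)) = 0.25/(0.27 × 250 × 5.353) = 0.0006919 kg/m³.
(x−vt)²/(4Dt) = (-2)²/(4 × 0.038 × 60) = 0.4386; exp(−0.4386) = 0.6449.
C = 0.0006919 × 0.6449 = 0.000446 kg/m³.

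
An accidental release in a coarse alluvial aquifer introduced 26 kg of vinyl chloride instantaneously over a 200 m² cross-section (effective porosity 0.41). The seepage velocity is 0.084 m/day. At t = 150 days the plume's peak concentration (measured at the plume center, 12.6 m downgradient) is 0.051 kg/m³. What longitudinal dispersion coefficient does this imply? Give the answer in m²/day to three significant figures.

At the plume center C_max = M/(n_e·A·√(4πDt)), so D = M²/(4πt·(n_e·A·C_max)²).
n_e·A·C_max = 0.41 × 200 × 0.051 = 4.182 kg/m.
D = 26²/(4π × 150 × 4.182²) = 0.0205 m²/day.

0.0205 m²/day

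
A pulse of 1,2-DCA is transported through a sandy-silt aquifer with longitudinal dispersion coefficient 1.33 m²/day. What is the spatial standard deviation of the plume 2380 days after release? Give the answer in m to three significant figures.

Dispersive spreading gives a Gaussian with σ² = 2Dt; advection only shifts the center.
σ = √(2 × 1.33 × 2380) = 79.6 m.

79.6 m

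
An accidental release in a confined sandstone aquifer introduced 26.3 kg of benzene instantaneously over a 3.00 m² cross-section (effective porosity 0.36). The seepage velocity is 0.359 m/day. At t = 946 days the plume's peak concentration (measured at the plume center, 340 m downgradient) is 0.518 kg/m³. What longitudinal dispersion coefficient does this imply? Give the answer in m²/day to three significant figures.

At the plume center C_max = M/(n_e·A·√(4πDt)), so D = M²/(4πt·(n_e·A·C_max)²).
n_e·A·C_max = 0.36 × 3.00 × 0.518 = 0.5594 kg/m.
D = 26.3²/(4π × 946 × 0.5594²) = 0.186 m²/day.

0.186 m²/day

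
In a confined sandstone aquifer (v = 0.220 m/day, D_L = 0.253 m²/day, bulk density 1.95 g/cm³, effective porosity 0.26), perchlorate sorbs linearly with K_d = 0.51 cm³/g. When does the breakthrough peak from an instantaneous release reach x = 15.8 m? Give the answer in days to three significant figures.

Retardation factor R = 1 + ρ_b·K_d/n = 1 + 1.95 × 0.51/0.26 = 4.825.
Sorption retards both mechanisms: v_R = v/R = 0.04560 m/day, D_R = D/R = 0.05244 m²/day.
Peak time from v_R²t² + 2D_R t − x² = 0: t = (√(D_R² + v_R²x²) − D_R)/v_R².
√(D_R² + v_R²x²) = √(0.05244² + 0.04560² × 15.8²) = 0.7224; v_R² = 0.002079.
t = (0.7224 − 0.05244)/0.002079 = 322 days.

322 days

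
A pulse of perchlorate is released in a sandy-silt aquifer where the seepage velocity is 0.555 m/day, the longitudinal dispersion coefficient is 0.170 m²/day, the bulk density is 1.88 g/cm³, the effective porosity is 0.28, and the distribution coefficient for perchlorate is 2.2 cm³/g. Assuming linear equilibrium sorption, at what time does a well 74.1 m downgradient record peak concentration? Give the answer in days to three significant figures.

Retardation factor R = 1 + ρ_b·K_d/n = 1 + 1.88 × 2.2/0.28 = 15.77.
Sorption retards both mechanisms: v_R = v/R = 0.03519 m/day, D_R = D/R = 0.01078 m²/day.
Peak time from v_R²t² + 2D_R t − x² = 0: t = (√(D_R² + v_R²x²) − D_R)/v_R².
√(D_R² + v_R²x²) = √(0.01078² + 0.03519² × 74.1²) = 2.608; v_R² = 0.001238.
t = (2.608 − 0.01078)/0.001238 = 2100 days.

2100 days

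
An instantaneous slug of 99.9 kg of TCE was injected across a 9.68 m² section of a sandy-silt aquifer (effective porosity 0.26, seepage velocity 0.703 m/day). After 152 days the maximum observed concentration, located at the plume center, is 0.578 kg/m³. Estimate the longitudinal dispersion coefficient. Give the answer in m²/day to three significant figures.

2.47 m²/day

At the plume center C_max = M/(n_e·A·√(4πDt)), so D = M²/(4πt·(n_e·A·C_max)²).
n_e·A·C_max = 0.26 × 9.68 × 0.578 = 1.455 kg/m.
D = 99.9²/(4π × 152 × 1.455²) = 2.47 m²/day.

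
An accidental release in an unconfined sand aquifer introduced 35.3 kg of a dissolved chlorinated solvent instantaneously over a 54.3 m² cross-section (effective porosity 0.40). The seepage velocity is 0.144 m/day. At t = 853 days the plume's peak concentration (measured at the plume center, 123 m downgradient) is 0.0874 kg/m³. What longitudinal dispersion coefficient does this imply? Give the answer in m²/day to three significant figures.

0.0323 m²/day

At the plume center C_max = M/(n_e·A·√(4πDt)), so D = M²/(4πt·(n_e·A·C_max)²).
n_e·A·C_max = 0.40 × 54.3 × 0.0874 = 1.898 kg/m.
D = 35.3²/(4π × 853 × 1.898²) = 0.0323 m²/day.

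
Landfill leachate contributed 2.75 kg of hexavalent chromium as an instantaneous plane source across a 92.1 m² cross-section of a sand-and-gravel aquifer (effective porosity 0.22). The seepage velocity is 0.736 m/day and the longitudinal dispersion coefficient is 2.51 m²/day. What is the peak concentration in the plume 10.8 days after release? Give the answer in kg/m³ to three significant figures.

0.00735 kg/m³

The peak of an instantaneous 1D plume sits at x = vt; there the Gaussian factor is 1 and C_max = M/(n_e·A·√(4πDt)), where n_e·A is the pore area the mass is dissolved in.
√(4πDt) = √(4π × 2.51 × 10.8) = 18.46 m, so C_max = 2.75/(0.22 × 92.1 × 18.46) = 0.00735 kg/m³.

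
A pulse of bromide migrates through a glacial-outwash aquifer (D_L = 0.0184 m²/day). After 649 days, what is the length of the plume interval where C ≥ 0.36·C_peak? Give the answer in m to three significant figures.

14.0 m

The plume is Gaussian with σ = √(2Dt) = √(2 × 0.0184 × 649) = 4.887 m.
C/C_peak = exp(−Δx²/(2σ²)) = 0.36 ⇒ Δx = σ·√(−2 ln 0.36) = 4.887 × 1.429 = 6.984 m.
Width = 2Δx = 14.0 m.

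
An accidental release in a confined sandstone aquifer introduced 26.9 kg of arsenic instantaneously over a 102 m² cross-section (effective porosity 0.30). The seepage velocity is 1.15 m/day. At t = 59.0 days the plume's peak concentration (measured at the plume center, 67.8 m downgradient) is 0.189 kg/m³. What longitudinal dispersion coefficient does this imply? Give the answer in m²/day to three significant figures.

At the plume center C_max = M/(n_e·A·√(4πDt)), so D = M²/(4πt·(n_e·A·C_max)²).
n_e·A·C_max = 0.30 × 102 × 0.189 = 5.783 kg/m.
D = 26.9²/(4π × 59.0 × 5.783²) = 0.0292 m²/day.

0.0292 m²/day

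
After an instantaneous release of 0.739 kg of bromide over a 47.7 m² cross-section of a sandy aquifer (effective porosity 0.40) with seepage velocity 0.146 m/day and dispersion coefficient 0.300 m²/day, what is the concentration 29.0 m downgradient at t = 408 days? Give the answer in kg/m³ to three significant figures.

0.000146 kg/m³

For an instantaneous plane source, C(x,t) = M/(n_e·A·√(4πDt)) · exp(−(x−vt)²/(4Dt)), with n_e·A the pore (flow) area.
Plume center vt = 0.146 × 408 = 59.568 m, so the well at 29.0 m is 30.568 m upgradient of the peak.
√(4πDt) = 39.22 m, giving peak height M/(n_e·A·√(4πDt)) = 0.739/(0.40 × 47.7 × 39.22) = 0.0009875 kg/m³.
(x−vt)²/(4Dt) = (-30.568)²/(4 × 0.300 × 408) = 1.909; exp(−1.909) = 0.1482.
C = 0.0009875 × 0.1482 = 0.000146 kg/m³.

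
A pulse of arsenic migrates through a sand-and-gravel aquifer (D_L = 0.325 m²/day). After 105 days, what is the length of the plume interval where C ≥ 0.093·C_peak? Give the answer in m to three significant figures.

The plume is Gaussian with σ = √(2Dt) = √(2 × 0.325 × 105) = 8.261 m.
C/C_peak = exp(−Δx²/(2σ²)) = 0.093 ⇒ Δx = σ·√(−2 ln 0.093) = 8.261 × 2.180 = 18.01 m.
Width = 2Δx = 36.0 m.

36.0 m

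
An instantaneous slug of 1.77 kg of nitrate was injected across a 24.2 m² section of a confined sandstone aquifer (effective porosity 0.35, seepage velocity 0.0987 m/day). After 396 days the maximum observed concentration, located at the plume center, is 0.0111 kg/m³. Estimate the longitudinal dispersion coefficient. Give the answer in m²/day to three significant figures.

0.0712 m²/day

At the plume center C_max = M/(n_e·A·√(4πDt)), so D = M²/(4πt·(n_e·A·C_max)²).
n_e·A·C_max = 0.35 × 24.2 × 0.0111 = 0.09402 kg/m.
D = 1.77²/(4π × 396 × 0.09402²) = 0.0712 m²/day.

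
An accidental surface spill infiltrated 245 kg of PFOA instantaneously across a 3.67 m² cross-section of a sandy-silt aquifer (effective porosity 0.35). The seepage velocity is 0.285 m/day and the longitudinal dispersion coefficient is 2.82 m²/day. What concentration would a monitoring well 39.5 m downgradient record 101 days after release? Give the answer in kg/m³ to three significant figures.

2.88 kg/m³

For an instantaneous plane source, C(x,t) = M/(n_e·A·√(4πDt)) · exp(−(x−vt)²/(4Dt)), with n_e·A the pore (flow) area.
Plume center vt = 0.285 × 101 = 28.785 m, so the well at 39.5 m is 10.715 m downgradient of the peak.
√(4πDt) = 59.83 m, giving peak height M/(n_e·A·√(4πDt)) = 245/(0.35 × 3.67 × 59.83) = 3.188 kg/m³.
(x−vt)²/(4Dt) = (10.715)²/(4 × 2.82 × 101) = 0.1008; exp(−0.1008) = 0.9041.
C = 3.188 × 0.9041 = 2.88 kg/m³.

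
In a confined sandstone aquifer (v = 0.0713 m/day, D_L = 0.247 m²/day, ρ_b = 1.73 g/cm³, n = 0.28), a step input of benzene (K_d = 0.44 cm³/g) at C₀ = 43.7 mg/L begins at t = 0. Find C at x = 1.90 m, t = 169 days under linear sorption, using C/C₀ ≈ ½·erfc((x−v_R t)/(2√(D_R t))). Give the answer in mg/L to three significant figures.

26.7 mg/L

Retardation factor R = 1 + ρ_b·K_d/n = 1 + 1.73 × 0.44/0.28 = 3.719.
Sorption retards both mechanisms: v_R = v/R = 0.01917 m/day, D_R = D/R = 0.06642 m²/day.
v_R·t = 0.01917 × 169 = 3.23973 m; 2√(D_R t) = 6.701 m; argument = (1.90 − 3.23973)/6.701 = -0.1999.
C = C₀ × ½·erfc(-0.1999) = 43.7 × 0.6113 = 26.7 mg/L.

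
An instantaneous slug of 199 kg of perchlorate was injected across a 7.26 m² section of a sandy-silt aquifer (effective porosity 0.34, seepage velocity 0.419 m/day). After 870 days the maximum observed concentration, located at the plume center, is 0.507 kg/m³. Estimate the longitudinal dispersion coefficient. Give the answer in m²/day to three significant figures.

At the plume center C_max = M/(n_e·A·√(4πDt)), so D = M²/(4πt·(n_e·A·C_max)²).
n_e·A·C_max = 0.34 × 7.26 × 0.507 = 1.251 kg/m.
D = 199²/(4π × 870 × 1.251²) = 2.31 m²/day.

2.31 m²/day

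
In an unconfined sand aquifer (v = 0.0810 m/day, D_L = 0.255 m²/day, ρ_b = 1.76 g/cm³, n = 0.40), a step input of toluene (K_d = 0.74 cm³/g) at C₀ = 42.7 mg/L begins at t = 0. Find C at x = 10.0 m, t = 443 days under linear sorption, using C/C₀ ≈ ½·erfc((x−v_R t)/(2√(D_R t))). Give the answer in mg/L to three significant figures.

Retardation factor R = 1 + ρ_b·K_d/n = 1 + 1.76 × 0.74/0.40 = 4.256.
Sorption retards both mechanisms: v_R = v/R = 0.01903 m/day, D_R = D/R = 0.05992 m²/day.
v_R·t = 0.01903 × 443 = 8.43029 m; 2√(D_R t) = 10.30 m; argument = (10.0 − 8.43029)/10.30 = 0.1524.
C = C₀ × ½·erfc(0.1524) = 42.7 × 0.4147 = 17.7 mg/L.

17.7 mg/L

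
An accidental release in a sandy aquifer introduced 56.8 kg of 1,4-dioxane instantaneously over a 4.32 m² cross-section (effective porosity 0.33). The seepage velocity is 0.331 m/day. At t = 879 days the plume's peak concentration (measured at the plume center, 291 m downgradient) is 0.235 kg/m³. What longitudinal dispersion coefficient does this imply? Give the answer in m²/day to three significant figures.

2.60 m²/day

At the plume center C_max = M/(n_e·A·√(4πDt)), so D = M²/(4πt·(n_e·A·C_max)²).
n_e·A·C_max = 0.33 × 4.32 × 0.235 = 0.3350 kg/m.
D = 56.8²/(4π × 879 × 0.3350²) = 2.60 m²/day.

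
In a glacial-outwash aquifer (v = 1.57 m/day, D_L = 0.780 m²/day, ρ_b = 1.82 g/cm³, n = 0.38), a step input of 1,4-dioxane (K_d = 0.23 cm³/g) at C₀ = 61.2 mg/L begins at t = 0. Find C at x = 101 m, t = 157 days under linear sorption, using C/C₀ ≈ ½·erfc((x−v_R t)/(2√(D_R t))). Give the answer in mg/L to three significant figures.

Retardation factor R = 1 + ρ_b·K_d/n = 1 + 1.82 × 0.23/0.38 = 2.102.
Sorption retards both mechanisms: v_R = v/R = 0.7469 m/day, D_R = D/R = 0.3711 m²/day.
v_R·t = 0.7469 × 157 = 117.2633 m; 2√(D_R t) = 15.27 m; argument = (101 − 117.2633)/15.27 = -1.065.
C = C₀ × ½·erfc(-1.065) = 61.2 × 0.9340 = 57.2 mg/L.

57.2 mg/L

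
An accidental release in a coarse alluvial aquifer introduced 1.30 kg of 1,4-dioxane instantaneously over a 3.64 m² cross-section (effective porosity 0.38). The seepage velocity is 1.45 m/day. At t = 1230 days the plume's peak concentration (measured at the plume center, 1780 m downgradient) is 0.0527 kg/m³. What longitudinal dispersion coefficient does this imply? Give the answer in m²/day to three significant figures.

0.0206 m²/day

At the plume center C_max = M/(n_e·A·√(4πDt)), so D = M²/(4πt·(n_e·A·C_max)²).
n_e·A·C_max = 0.38 × 3.64 × 0.0527 = 0.07289 kg/m.
D = 1.30²/(4π × 1230 × 0.07289²) = 0.0206 m²/day.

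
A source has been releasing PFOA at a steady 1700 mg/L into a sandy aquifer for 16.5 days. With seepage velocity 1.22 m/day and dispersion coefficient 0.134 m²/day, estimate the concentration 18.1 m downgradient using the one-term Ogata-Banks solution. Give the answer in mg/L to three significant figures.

1420 mg/L

For a continuous step input, C/C₀ ≈ ½·erfc((x−vt)/(2√(Dt))).
vt = 1.22 × 16.5 = 20.13 m and 2√(Dt) = 2√(0.134 × 16.5) = 2.974 m.
Argument (x−vt)/(2√(Dt)) = (18.1 − 20.13)/2.974 = -0.6826; ½·erfc(-0.6826) = 0.8328.
C = 1700 × 0.8328 = 1420 mg/L.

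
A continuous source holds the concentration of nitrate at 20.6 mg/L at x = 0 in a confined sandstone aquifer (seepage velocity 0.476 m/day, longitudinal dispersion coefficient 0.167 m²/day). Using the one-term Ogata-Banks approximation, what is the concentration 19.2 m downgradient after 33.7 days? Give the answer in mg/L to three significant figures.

For a continuous step input, C/C₀ ≈ ½·erfc((x−vt)/(2√(Dt))).
vt = 0.476 × 33.7 = 16.0412 m and 2√(Dt) = 2√(0.167 × 33.7) = 4.745 m.
Argument (x−vt)/(2√(Dt)) = (19.2 − 16.0412)/4.745 = 0.6657; ½·erfc(0.6657) = 0.1732.
C = 20.6 × 0.1732 = 3.57 mg/L.

3.57 mg/L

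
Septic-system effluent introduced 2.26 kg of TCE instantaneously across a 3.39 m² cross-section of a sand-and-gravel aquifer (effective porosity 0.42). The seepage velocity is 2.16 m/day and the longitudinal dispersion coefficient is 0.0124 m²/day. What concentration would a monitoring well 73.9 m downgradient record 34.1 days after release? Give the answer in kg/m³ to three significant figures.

0.665 kg/m³

For an instantaneous plane source, C(x,t) = M/(n_e·A·√(4πDt)) · exp(−(x−vt)²/(4Dt)), with n_e·A the pore (flow) area.
Plume center vt = 2.16 × 34.1 = 73.656 m, so the well at 73.9 m is 0.244 m downgradient of the peak.
√(4πDt) = 2.305 m, giving peak height M/(n_e·A·√(4πDt)) = 2.26/(0.42 × 3.39 × 2.305) = 0.6886 kg/m³.
(x−vt)²/(4Dt) = (0.244)²/(4 × 0.0124 × 34.1) = 0.03520; exp(−0.03520) = 0.9654.
C = 0.6886 × 0.9654 = 0.665 kg/m³.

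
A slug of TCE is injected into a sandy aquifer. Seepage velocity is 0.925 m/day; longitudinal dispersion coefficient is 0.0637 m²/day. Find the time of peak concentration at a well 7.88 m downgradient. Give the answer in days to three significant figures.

8.44 days

For the 1D instantaneous-source solution, setting ∂C/∂t = 0 at fixed x gives v²t² + 2Dt − x² = 0, so t = (√(D² + v²x²) − D)/v².
√(D² + v²x²) = √(0.0637² + 0.925² × 7.88²) = 7.289; v² = 0.855625.
t = (7.289 − 0.0637)/0.855625 = 8.44 days (vs. the pure-advection estimate x/v = 8.52 d).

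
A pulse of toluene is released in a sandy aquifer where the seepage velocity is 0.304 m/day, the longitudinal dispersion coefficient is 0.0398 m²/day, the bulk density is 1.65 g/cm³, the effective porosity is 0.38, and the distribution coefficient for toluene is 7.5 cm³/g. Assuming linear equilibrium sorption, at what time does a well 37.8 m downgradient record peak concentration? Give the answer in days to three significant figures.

Retardation factor R = 1 + ρ_b·K_d/n = 1 + 1.65 × 7.5/0.38 = 33.57.
Sorption retards both mechanisms: v_R = v/R = 0.009056 m/day, D_R = D/R = 0.001186 m²/day.
Peak time from v_R²t² + 2D_R t − x² = 0: t = (√(D_R² + v_R²x²) − D_R)/v_R².
√(D_R² + v_R²x²) = √(0.001186² + 0.009056² × 37.8²) = 0.3423; v_R² = 8.201e-05.
t = (0.3423 − 0.001186)/8.201e-05 = 4160 days.

4160 days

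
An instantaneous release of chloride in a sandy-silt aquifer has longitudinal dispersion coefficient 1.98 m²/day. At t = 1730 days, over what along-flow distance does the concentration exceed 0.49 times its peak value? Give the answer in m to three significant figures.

The plume is Gaussian with σ = √(2Dt) = √(2 × 1.98 × 1730) = 82.77 m.
C/C_peak = exp(−Δx²/(2σ²)) = 0.49 ⇒ Δx = σ·√(−2 ln 0.49) = 82.77 × 1.194 = 98.83 m.
Width = 2Δx = 198 m.

198 m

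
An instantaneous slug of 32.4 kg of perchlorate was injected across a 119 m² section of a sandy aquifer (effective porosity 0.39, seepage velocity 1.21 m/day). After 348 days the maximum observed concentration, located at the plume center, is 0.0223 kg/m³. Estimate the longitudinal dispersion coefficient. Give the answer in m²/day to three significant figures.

At the plume center C_max = M/(n_e·A·√(4πDt)), so D = M²/(4πt·(n_e·A·C_max)²).
n_e·A·C_max = 0.39 × 119 × 0.0223 = 1.035 kg/m.
D = 32.4²/(4π × 348 × 1.035²) = 0.224 m²/day.

0.224 m²/day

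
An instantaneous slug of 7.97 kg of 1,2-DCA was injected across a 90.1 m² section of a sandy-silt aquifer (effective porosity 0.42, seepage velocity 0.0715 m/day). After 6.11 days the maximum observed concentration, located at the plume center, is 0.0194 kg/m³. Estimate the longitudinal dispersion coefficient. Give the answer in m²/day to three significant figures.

At the plume center C_max = M/(n_e·A·√(4πDt)), so D = M²/(4πt·(n_e·A·C_max)²).
n_e·A·C_max = 0.42 × 90.1 × 0.0194 = 0.7341 kg/m.
D = 7.97²/(4π × 6.11 × 0.7341²) = 1.54 m²/day.

1.54 m²/day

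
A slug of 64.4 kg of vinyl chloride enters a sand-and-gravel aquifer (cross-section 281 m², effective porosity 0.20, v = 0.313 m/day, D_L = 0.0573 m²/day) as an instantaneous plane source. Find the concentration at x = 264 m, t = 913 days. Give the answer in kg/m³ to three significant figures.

For an instantaneous plane source, C(x,t) = M/(n_e·A·√(4πDt)) · exp(−(x−vt)²/(4Dt)), with n_e·A the pore (flow) area.
Plume center vt = 0.313 × 913 = 285.769 m, so the well at 264 m is 21.769 m upgradient of the peak.
√(4πDt) = 25.64 m, giving peak height M/(n_e·A·√(4πDt)) = 64.4/(0.20 × 281 × 25.64) = 0.04469 kg/m³.
(x−vt)²/(4Dt) = (-21.769)²/(4 × 0.0573 × 913) = 2.265; exp(−2.265) = 0.1038.
C = 0.04469 × 0.1038 = 0.00464 kg/m³.

0.00464 kg/m³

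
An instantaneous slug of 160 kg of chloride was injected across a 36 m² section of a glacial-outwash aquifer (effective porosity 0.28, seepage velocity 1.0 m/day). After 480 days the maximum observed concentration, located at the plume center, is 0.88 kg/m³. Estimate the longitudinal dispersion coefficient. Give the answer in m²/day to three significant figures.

0.0539 m²/day

At the plume center C_max = M/(n_e·A·√(4πDt)), so D = M²/(4πt·(n_e·A·C_max)²).
n_e·A·C_max = 0.28 × 36 × 0.88 = 8.870 kg/m.
D = 160²/(4π × 480 × 8.870²) = 0.0539 m²/day.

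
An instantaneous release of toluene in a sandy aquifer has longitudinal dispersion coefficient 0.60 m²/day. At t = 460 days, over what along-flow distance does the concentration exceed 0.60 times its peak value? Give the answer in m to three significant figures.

The plume is Gaussian with σ = √(2Dt) = √(2 × 0.60 × 460) = 23.49 m.
C/C_peak = exp(−Δx²/(2σ²)) = 0.60 ⇒ Δx = σ·√(−2 ln 0.60) = 23.49 × 1.011 = 23.75 m.
Width = 2Δx = 47.5 m.

47.5 m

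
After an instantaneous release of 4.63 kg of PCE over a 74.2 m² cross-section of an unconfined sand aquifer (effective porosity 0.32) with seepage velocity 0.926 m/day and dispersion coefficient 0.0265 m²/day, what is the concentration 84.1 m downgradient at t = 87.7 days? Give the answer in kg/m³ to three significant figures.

For an instantaneous plane source, C(x,t) = M/(n_e·A·√(4πDt)) · exp(−(x−vt)²/(4Dt)), with n_e·A the pore (flow) area.
Plume center vt = 0.926 × 87.7 = 81.2102 m, so the well at 84.1 m is 2.8898 m downgradient of the peak.
√(4πDt) = 5.404 m, giving peak height M/(n_e·A·√(4πDt)) = 4.63/(0.32 × 74.2 × 5.404) = 0.03608 kg/m³.
(x−vt)²/(4Dt) = (2.8898)²/(4 × 0.0265 × 87.7) = 0.8983; exp(−0.8983) = 0.4073.
C = 0.03608 × 0.4073 = 0.0147 kg/m³.

0.0147 kg/m³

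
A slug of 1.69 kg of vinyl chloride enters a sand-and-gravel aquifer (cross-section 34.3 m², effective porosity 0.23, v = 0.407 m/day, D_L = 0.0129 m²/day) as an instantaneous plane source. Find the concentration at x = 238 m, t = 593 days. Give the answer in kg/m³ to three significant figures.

For an instantaneous plane source, C(x,t) = M/(n_e·A·√(4πDt)) · exp(−(x−vt)²/(4Dt)), with n_e·A the pore (flow) area.
Plume center vt = 0.407 × 593 = 241.351 m, so the well at 238 m is 3.351 m upgradient of the peak.
√(4πDt) = 9.805 m, giving peak height M/(n_e·A·√(4πDt)) = 1.69/(0.23 × 34.3 × 9.805) = 0.02185 kg/m³.
(x−vt)²/(4Dt) = (-3.351)²/(4 × 0.0129 × 593) = 0.3670; exp(−0.3670) = 0.6928.
C = 0.02185 × 0.6928 = 0.0151 kg/m³.

0.0151 kg/m³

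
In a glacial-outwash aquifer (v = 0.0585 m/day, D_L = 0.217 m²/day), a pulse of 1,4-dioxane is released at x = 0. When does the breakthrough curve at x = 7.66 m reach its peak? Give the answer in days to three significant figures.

82.1 days

For the 1D instantaneous-source solution, setting ∂C/∂t = 0 at fixed x gives v²t² + 2Dt − x² = 0, so t = (√(D² + v²x²) − D)/v².
√(D² + v²x²) = √(0.217² + 0.0585² × 7.66²) = 0.4979; v² = 0.00342225.
t = (0.4979 − 0.217)/0.00342225 = 82.1 days (vs. the pure-advection estimate x/v = 131 d).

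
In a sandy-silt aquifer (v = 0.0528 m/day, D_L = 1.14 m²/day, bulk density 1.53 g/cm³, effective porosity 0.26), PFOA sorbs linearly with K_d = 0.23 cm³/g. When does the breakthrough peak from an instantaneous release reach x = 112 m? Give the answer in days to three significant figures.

Retardation factor R = 1 + ρ_b·K_d/n = 1 + 1.53 × 0.23/0.26 = 2.353.
Sorption retards both mechanisms: v_R = v/R = 0.02244 m/day, D_R = D/R = 0.4845 m²/day.
Peak time from v_R²t² + 2D_R t − x² = 0: t = (√(D_R² + v_R²x²) − D_R)/v_R².
√(D_R² + v_R²x²) = √(0.4845² + 0.02244² × 112²) = 2.560; v_R² = 0.0005036.
t = (2.560 − 0.4845)/0.0005036 = 4120 days.

4120 days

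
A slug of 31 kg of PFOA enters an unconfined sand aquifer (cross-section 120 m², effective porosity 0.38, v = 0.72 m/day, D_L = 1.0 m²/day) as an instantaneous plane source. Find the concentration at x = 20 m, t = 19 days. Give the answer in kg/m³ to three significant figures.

For an instantaneous plane source, C(x,t) = M/(n_e·A·√(4πDt)) · exp(−(x−vt)²/(4Dt)), with n_e·A the pore (flow) area.
Plume center vt = 0.72 × 19 = 13.68 m, so the well at 20 m is 6.32 m downgradient of the peak.
√(4πDt) = 15.45 m, giving peak height M/(n_e·A·√(4πDt)) = 31/(0.38 × 120 × 15.45) = 0.04400 kg/m³.
(x−vt)²/(4Dt) = (6.32)²/(4 × 1.0 × 19) = 0.5256; exp(−0.5256) = 0.5912.
C = 0.04400 × 0.5912 = 0.0260 kg/m³.

0.0260 kg/m³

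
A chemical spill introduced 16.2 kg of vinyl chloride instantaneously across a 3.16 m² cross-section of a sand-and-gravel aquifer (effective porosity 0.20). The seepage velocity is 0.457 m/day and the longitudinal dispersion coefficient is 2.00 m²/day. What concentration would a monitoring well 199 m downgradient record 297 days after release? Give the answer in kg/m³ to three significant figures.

For an instantaneous plane source, C(x,t) = M/(n_e·A·√(4πDt)) · exp(−(x−vt)²/(4Dt)), with n_e·A the pore (flow) area.
Plume center vt = 0.457 × 297 = 135.729 m, so the well at 199 m is 63.271 m downgradient of the peak.
√(4πDt) = 86.40 m, giving peak height M/(n_e·A·√(4πDt)) = 16.2/(0.20 × 3.16 × 86.40) = 0.2967 kg/m³.
(x−vt)²/(4Dt) = (63.271)²/(4 × 2.00 × 297) = 1.685; exp(−1.685) = 0.1854.
C = 0.2967 × 0.1854 = 0.0550 kg/m³.

0.0550 kg/m³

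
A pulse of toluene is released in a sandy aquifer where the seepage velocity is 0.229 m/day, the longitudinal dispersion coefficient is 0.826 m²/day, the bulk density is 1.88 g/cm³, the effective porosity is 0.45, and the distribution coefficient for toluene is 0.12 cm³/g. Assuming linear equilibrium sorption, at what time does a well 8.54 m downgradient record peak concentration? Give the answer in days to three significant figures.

Retardation factor R = 1 + ρ_b·K_d/n = 1 + 1.88 × 0.12/0.45 = 1.501.
Sorption retards both mechanisms: v_R = v/R = 0.1526 m/day, D_R = D/R = 0.5503 m²/day.
Peak time from v_R²t² + 2D_R t − x² = 0: t = (√(D_R² + v_R²x²) − D_R)/v_R².
√(D_R² + v_R²x²) = √(0.5503² + 0.1526² × 8.54²) = 1.415; v_R² = 0.02329.
t = (1.415 − 0.5503)/0.02329 = 37.1 days.

37.1 days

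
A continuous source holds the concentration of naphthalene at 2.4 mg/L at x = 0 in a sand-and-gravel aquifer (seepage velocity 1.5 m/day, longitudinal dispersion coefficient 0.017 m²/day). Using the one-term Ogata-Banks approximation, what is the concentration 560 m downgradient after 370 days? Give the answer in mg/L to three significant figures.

For a continuous step input, C/C₀ ≈ ½·erfc((x−vt)/(2√(Dt))).
vt = 1.5 × 370 = 555 m and 2√(Dt) = 2√(0.017 × 370) = 5.016 m.
Argument (x−vt)/(2√(Dt)) = (560 − 555)/5.016 = 0.9968; ½·erfc(0.9968) = 0.07932.
C = 2.4 × 0.07932 = 0.190 mg/L.

0.190 mg/L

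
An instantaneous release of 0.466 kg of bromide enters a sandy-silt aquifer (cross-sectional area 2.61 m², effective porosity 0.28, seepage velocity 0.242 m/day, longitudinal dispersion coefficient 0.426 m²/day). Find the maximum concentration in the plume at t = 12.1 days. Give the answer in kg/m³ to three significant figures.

The peak of an instantaneous 1D plume sits at x = vt; there the Gaussian factor is 1 and C_max = M/(n_e·A·√(4πDt)), where n_e·A is the pore area the mass is dissolved in.
√(4πDt) = √(4π × 0.426 × 12.1) = 8.048 m, so C_max = 0.466/(0.28 × 2.61 × 8.048) = 0.0792 kg/m³.

0.0792 kg/m³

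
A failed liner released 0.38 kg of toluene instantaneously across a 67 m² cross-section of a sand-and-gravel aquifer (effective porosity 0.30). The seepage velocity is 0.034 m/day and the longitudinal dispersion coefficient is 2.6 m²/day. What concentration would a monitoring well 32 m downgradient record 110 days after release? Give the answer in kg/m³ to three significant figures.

0.000157 kg/m³

For an instantaneous plane source, C(x,t) = M/(n_e·A·√(4πDt)) · exp(−(x−vt)²/(4Dt)), with n_e·A the pore (flow) area.
Plume center vt = 0.034 × 110 = 3.74 m, so the well at 32 m is 28.26 m downgradient of the peak.
√(4πDt) = 59.95 m, giving peak height M/(n_e·A·√(4πDt)) = 0.38/(0.30 × 67 × 59.95) = 0.0003154 kg/m³.
(x−vt)²/(4Dt) = (28.26)²/(4 × 2.6 × 110) = 0.6981; exp(−0.6981) = 0.4975.
C = 0.0003154 × 0.4975 = 0.000157 kg/m³.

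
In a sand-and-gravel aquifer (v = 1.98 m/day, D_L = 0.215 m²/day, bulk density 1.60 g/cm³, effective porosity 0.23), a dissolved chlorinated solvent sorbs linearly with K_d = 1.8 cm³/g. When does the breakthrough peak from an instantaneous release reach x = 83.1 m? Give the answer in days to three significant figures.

567 days

Retardation factor R = 1 + ρ_b·K_d/n = 1 + 1.60 × 1.8/0.23 = 13.52.
Sorption retards both mechanisms: v_R = v/R = 0.1464 m/day, D_R = D/R = 0.01590 m²/day.
Peak time from v_R²t² + 2D_R t − x² = 0: t = (√(D_R² + v_R²x²) − D_R)/v_R².
√(D_R² + v_R²x²) = √(0.01590² + 0.1464² × 83.1²) = 12.17; v_R² = 0.02143.
t = (12.17 − 0.01590)/0.02143 = 567 days.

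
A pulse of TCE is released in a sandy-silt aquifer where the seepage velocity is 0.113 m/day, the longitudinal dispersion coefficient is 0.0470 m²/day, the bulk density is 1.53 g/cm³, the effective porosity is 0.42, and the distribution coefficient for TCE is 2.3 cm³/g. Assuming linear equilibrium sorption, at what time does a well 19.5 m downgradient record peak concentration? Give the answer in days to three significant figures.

1580 days

Retardation factor R = 1 + ρ_b·K_d/n = 1 + 1.53 × 2.3/0.42 = 9.379.
Sorption retards both mechanisms: v_R = v/R = 0.01205 m/day, D_R = D/R = 0.005011 m²/day.
Peak time from v_R²t² + 2D_R t − x² = 0: t = (√(D_R² + v_R²x²) − D_R)/v_R².
√(D_R² + v_R²x²) = √(0.005011² + 0.01205² × 19.5²) = 0.2350; v_R² = 0.0001452.
t = (0.2350 − 0.005011)/0.0001452 = 1580 days.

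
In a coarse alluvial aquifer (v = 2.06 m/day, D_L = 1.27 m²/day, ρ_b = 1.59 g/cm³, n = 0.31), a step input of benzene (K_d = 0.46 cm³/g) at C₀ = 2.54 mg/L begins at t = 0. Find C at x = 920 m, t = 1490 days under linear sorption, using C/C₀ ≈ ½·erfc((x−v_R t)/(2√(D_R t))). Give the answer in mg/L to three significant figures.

Retardation factor R = 1 + ρ_b·K_d/n = 1 + 1.59 × 0.46/0.31 = 3.359.
Sorption retards both mechanisms: v_R = v/R = 0.6133 m/day, D_R = D/R = 0.3781 m²/day.
v_R·t = 0.6133 × 1490 = 913.817 m; 2√(D_R t) = 47.47 m; argument = (920 − 913.817)/47.47 = 0.1303.
C = C₀ × ½·erfc(0.1303) = 2.54 × 0.4269 = 1.08 mg/L.

1.08 mg/L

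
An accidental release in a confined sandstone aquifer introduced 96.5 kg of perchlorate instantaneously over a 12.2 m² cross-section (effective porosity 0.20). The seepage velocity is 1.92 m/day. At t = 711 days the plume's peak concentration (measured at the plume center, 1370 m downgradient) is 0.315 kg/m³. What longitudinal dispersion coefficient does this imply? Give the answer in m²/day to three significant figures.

At the plume center C_max = M/(n_e·A·√(4πDt)), so D = M²/(4πt·(n_e·A·C_max)²).
n_e·A·C_max = 0.20 × 12.2 × 0.315 = 0.7686 kg/m.
D = 96.5²/(4π × 711 × 0.7686²) = 1.76 m²/day.

1.76 m²/day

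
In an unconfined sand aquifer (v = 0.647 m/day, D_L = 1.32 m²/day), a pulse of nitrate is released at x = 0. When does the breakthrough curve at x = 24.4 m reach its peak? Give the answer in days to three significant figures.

34.7 days

For the 1D instantaneous-source solution, setting ∂C/∂t = 0 at fixed x gives v²t² + 2Dt − x² = 0, so t = (√(D² + v²x²) − D)/v².
√(D² + v²x²) = √(1.32² + 0.647² × 24.4²) = 15.84; v² = 0.418609.
t = (15.84 − 1.32)/0.418609 = 34.7 days (vs. the pure-advection estimate x/v = 37.7 d).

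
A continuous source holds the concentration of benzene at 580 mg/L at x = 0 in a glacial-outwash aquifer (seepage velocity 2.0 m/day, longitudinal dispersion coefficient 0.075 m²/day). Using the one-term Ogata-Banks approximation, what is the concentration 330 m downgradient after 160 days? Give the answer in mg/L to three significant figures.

For a continuous step input, C/C₀ ≈ ½·erfc((x−vt)/(2√(Dt))).
vt = 2.0 × 160 = 320 m and 2√(Dt) = 2√(0.075 × 160) = 6.928 m.
Argument (x−vt)/(2√(Dt)) = (330 − 320)/6.928 = 1.443; ½·erfc(1.443) = 0.02064.
C = 580 × 0.02064 = 12.0 mg/L.

12.0 mg/L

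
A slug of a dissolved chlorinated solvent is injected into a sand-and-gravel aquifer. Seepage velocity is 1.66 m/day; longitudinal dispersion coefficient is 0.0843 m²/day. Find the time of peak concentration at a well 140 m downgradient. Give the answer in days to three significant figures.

84.3 days

For the 1D instantaneous-source solution, setting ∂C/∂t = 0 at fixed x gives v²t² + 2Dt − x² = 0, so t = (√(D² + v²x²) − D)/v².
√(D² + v²x²) = √(0.0843² + 1.66² × 140²) = 232.4; v² = 2.7556.
t = (232.4 − 0.0843)/2.7556 = 84.3 days (vs. the pure-advection estimate x/v = 84.3 d).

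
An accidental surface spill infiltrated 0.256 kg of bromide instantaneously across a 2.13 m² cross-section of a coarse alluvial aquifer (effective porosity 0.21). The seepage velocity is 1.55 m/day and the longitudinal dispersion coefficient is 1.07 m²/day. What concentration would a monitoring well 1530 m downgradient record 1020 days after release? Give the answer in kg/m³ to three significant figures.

For an instantaneous plane source, C(x,t) = M/(n_e·A·√(4πDt)) · exp(−(x−vt)²/(4Dt)), with n_e·A the pore (flow) area.
Plume center vt = 1.55 × 1020 = 1581 m, so the well at 1530 m is 51 m upgradient of the peak.
√(4πDt) = 117.1 m, giving peak height M/(n_e·A·√(4πDt)) = 0.256/(0.21 × 2.13 × 117.1) = 0.004887 kg/m³.
(x−vt)²/(4Dt) = (-51)²/(4 × 1.07 × 1020) = 0.5958; exp(−0.5958) = 0.5511.
C = 0.004887 × 0.5511 = 0.00269 kg/m³.

0.00269 kg/m³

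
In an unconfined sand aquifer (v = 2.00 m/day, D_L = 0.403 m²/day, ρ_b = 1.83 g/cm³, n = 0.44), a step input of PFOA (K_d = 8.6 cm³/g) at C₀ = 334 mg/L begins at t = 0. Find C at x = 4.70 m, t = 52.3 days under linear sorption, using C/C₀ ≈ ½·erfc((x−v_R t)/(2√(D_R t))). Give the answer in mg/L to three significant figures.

Retardation factor R = 1 + ρ_b·K_d/n = 1 + 1.83 × 8.6/0.44 = 36.77.
Sorption retards both mechanisms: v_R = v/R = 0.05439 m/day, D_R = D/R = 0.01096 m²/day.
v_R·t = 0.05439 × 52.3 = 2.844597 m; 2√(D_R t) = 1.514 m; argument = (4.70 − 2.844597)/1.514 = 1.225.
C = C₀ × ½·erfc(1.225) = 334 × 0.04160 = 13.9 mg/L.

13.9 mg/L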